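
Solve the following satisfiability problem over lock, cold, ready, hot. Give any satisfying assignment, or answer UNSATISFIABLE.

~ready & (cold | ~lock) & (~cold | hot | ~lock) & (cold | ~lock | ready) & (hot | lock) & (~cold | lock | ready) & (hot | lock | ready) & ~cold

Unit clause (~ready) forces ready = False.
Unit clause (~cold) forces cold = False.
In (cold | ~lock) only ~lock is left, so lock = False.
In (hot | lock) only hot is left, so hot = True.
Check each clause:
  (~ready): ~ready holds.
  (cold | ~lock): ~lock holds.
  (~cold | hot | ~lock): ~cold holds.
  (cold | ~lock | ready): ~lock holds.
  (hot | lock): hot holds.
  (~cold | lock | ready): ~cold holds.
  (hot | lock | ready): hot holds.
  (~cold): ~cold holds.
All clauses satisfied.

lock: False; cold: False; ready: False; hot: True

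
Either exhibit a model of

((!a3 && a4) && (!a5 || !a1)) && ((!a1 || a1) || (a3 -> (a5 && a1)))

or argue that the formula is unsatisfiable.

a1 = False, a3 = False, a4 = True, a5 = False

  (!a3 && a4) && (!a5 || !a1) = True
    !a3 && a4 = True
      !a3 = True
    !a5 || !a1 = True
      !a5 = True
      !a1 = True
  (!a1 || a1) || (a3 -> (a5 && a1)) = True
    !a1 || a1 = True
      !a1 = True
    a3 -> (a5 && a1) = True
      a5 && a1 = False
Both conjuncts True, so the formula holds.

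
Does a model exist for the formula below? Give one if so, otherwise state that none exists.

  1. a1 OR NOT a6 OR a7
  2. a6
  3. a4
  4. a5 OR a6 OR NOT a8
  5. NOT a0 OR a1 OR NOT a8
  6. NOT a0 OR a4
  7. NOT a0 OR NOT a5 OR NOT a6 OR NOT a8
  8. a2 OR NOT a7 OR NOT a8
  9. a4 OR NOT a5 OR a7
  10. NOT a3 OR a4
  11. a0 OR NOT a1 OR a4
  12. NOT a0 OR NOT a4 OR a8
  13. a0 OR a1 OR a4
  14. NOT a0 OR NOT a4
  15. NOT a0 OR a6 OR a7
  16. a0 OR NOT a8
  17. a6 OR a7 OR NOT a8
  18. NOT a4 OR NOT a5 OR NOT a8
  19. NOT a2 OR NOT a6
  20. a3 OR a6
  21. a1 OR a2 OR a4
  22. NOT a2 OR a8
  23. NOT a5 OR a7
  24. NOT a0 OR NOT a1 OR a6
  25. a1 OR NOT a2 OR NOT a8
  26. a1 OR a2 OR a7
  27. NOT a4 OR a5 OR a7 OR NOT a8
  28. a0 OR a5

Unit clause (a6) forces a6 = True.
Unit clause (a4) forces a4 = True.
In (NOT a0 OR NOT a4) only NOT a0 is left, so a0 = False.
In (a0 OR NOT a8) only NOT a8 is left, so a8 = False.
In (NOT a2 OR NOT a6) only NOT a2 is left, so a2 = False.
In (a0 OR a5) only a5 is left, so a5 = True.
In (NOT a5 OR a7) only a7 is left, so a7 = True.
Set a1 = True.
Set a3 = True.
All clauses satisfied.

a0=F; a1=T; a2=F; a3=T; a4=T; a5=T; a6=T; a7=T; a8=F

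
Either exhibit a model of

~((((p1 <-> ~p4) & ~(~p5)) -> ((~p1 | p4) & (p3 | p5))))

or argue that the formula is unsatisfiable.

p1: True; p3: False; p4: False; p5: True

  ~((((p1 <-> ~p4) & ~(~p5)) -> ((~p1 | p4) & (p3 | p5)))) = True
    ((p1 <-> ~p4) & ~(~p5)) -> ((~p1 | p4) & (p3 | p5)) = False
      (p1 <-> ~p4) & ~(~p5) = True
        p1 <-> ~p4 = True
          ~p4 = True
        ~(~p5) = True
          ~p5 = False
      (~p1 | p4) & (p3 | p5) = False
        ~p1 | p4 = False
          ~p1 = False
        p3 | p5 = True
The formula evaluates to True.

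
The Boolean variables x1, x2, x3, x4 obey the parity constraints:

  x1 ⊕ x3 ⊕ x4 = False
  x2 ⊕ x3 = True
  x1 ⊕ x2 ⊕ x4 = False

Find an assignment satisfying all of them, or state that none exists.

Adding constraints 1, 2, 3 mod 2: every variable appears an even number of times on the left, so the left side is 0.
But the right sides sum to 1 (mod 2). 0 ≠ 1 — the system is inconsistent.

The formula is unsatisfiable.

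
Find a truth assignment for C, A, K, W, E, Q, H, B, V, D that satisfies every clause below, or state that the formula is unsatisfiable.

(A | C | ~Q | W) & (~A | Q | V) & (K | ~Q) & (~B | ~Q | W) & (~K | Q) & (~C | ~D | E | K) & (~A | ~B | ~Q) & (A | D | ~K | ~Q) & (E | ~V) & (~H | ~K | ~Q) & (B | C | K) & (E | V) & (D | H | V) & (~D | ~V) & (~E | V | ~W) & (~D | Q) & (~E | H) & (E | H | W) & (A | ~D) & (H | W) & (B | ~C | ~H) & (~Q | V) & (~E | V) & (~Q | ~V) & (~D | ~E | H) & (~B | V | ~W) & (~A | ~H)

C=F, A=F, K=F, W=T, E=T, Q=F, H=T, B=T, V=T, D=F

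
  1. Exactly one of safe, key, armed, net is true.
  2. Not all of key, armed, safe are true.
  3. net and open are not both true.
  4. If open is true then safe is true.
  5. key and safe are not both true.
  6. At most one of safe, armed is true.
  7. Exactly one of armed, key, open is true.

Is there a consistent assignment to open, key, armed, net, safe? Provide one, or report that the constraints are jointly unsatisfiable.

open = False, key = False, armed = True, net = False, safe = False

  (1) {safe, key, armed, net}: 1 true — exactly one ✓
  (2) {key, armed, safe}: 1/3 true — not all ✓
  (3) net=F, open=F — not both ✓
  (4) open=F ⇒ safe: vacuous ✓
  (5) key=F, safe=F — not both ✓
  (6) {safe, armed}: 1 true — at most one ✓
  (7) {armed, key, open}: 1 true — exactly one ✓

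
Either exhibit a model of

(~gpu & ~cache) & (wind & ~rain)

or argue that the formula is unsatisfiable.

cache: False, wind: True, gpu: False, rain: False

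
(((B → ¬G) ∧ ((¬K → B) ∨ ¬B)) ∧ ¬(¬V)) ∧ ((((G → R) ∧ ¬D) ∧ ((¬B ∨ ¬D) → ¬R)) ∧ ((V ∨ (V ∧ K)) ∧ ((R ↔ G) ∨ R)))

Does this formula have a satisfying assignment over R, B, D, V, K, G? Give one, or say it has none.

R: False, B: False, D: False, V: True, K: False, G: False

  ((B → ¬G) ∧ ((¬K → B) ∨ ¬B)) ∧ ¬(¬V) = True
    (B → ¬G) ∧ ((¬K → B) ∨ ¬B) = True
      B → ¬G = True
        ¬G = True
      (¬K → B) ∨ ¬B = True
        ¬K → B = False
          ¬K = True
        ¬B = True
    ¬(¬V) = True
      ¬V = False
  (((G → R) ∧ ¬D) ∧ ((¬B ∨ ¬D) → ¬R)) ∧ ((V ∨ (V ∧ K)) ∧ ((R ↔ G) ∨ R)) = True
    ((G → R) ∧ ¬D) ∧ ((¬B ∨ ¬D) → ¬R) = True
      (G → R) ∧ ¬D = True
        G → R = True
        ¬D = True
      (¬B ∨ ¬D) → ¬R = True
        ¬B ∨ ¬D = True
          ¬B = True
          ¬D = True
        ¬R = True
    (V ∨ (V ∧ K)) ∧ ((R ↔ G) ∨ R) = True
      V ∨ (V ∧ K) = True
        V ∧ K = False
      (R ↔ G) ∨ R = True
        R ↔ G = True
Both conjuncts True, so the formula holds.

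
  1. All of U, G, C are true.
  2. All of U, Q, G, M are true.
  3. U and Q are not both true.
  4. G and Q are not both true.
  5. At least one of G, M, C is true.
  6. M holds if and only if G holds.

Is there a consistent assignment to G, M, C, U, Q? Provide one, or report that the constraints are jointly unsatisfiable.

Case Q = True:
  (1) forces U = True.
  Constraint (3) is violated (U=T, Q=T) — contradiction.
Case Q = False:
  Constraint (2) is violated (Q=F) — contradiction.
Both cases fail — unsatisfiable.

Unsatisfiable — no assignment works.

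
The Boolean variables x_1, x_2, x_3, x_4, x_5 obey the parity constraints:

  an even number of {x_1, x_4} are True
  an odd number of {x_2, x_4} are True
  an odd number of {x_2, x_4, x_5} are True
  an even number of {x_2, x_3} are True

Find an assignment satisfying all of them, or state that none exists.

x_1 = True, x_2 = False, x_3 = False, x_4 = True, x_5 = False

{x_1, x_4}: 2 true → even ✓
{x_2, x_4}: 1 true → odd ✓
{x_2, x_4, x_5}: 1 true → odd ✓
{x_2, x_3}: 0 true → even ✓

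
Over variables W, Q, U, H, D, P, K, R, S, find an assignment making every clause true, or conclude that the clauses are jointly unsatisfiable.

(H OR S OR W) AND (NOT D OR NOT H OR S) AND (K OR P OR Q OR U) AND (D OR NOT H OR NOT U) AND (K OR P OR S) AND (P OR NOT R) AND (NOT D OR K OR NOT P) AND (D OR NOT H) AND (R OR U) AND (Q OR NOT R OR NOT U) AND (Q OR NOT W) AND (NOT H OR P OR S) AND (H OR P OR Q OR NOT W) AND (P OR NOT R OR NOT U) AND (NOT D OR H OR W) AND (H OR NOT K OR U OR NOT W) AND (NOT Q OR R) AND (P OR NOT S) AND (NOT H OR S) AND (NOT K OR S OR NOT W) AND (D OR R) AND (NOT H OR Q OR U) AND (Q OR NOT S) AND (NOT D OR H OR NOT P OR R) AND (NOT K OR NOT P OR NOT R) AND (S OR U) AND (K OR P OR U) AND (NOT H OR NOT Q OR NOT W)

Set W = True.
  then (Q OR NOT W) forces Q = True.
  then (NOT Q OR R) forces R = True.
  then (NOT H OR NOT Q OR NOT W) forces H = False.
  then (P OR NOT R) forces P = True.
  then (NOT K OR NOT P OR NOT R) forces K = False.
  then (NOT D OR K OR NOT P) forces D = False.
Set U = True.
Set S = True.
All clauses satisfied.

W = True, Q = True, U = True, H = False, D = False, P = True, K = False, R = True, S = True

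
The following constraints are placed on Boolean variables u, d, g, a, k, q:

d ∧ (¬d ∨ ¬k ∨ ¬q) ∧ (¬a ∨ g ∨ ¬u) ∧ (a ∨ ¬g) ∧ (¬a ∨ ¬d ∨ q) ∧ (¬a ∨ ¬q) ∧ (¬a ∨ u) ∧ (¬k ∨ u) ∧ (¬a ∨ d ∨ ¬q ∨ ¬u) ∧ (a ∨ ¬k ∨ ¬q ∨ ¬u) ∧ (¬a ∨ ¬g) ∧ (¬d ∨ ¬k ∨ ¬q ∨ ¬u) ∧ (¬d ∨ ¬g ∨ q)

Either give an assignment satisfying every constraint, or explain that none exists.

Unit clause (d) forces d = True.
Set u = True.
Try g = True:
  (a ∨ ¬g) forces a = True.
  clause (¬a ∨ ¬g) is falsified — backtrack.
So g = False.
  then (¬a ∨ g ∨ ¬u) forces a = False.
Set k = True.
  then (¬d ∨ ¬k ∨ ¬q) forces q = False.
All clauses satisfied.

u = True, d = True, g = False, a = False, k = True, q = False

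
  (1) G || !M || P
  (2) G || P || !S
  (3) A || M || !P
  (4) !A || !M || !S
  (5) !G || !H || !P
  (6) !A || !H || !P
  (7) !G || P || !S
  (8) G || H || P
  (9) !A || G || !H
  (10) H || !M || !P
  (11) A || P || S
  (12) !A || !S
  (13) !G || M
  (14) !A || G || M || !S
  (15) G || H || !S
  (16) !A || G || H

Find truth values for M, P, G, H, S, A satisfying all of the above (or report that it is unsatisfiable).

M = True, P = True, G = False, H = True, S = False, A = False

Set M = True.
Set P = True.
  then (H || !M || !P) forces H = True.
  then (!G || !H || !P) forces G = False.
  then (!A || !H || !P) forces A = False.
Set S = False.
All clauses satisfied.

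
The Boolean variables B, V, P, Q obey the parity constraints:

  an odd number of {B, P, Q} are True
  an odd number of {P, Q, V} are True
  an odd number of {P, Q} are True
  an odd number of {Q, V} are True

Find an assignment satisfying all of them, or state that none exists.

B=F, V=F, P=F, Q=T

{B, P, Q}: 1 true → odd ✓
{P, Q, V}: 1 true → odd ✓
{P, Q}: 1 true → odd ✓
{Q, V}: 1 true → odd ✓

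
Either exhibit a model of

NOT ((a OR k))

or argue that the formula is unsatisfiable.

a = False; k = False

  NOT ((a OR k)) = True
    a OR k = False
The formula evaluates to True.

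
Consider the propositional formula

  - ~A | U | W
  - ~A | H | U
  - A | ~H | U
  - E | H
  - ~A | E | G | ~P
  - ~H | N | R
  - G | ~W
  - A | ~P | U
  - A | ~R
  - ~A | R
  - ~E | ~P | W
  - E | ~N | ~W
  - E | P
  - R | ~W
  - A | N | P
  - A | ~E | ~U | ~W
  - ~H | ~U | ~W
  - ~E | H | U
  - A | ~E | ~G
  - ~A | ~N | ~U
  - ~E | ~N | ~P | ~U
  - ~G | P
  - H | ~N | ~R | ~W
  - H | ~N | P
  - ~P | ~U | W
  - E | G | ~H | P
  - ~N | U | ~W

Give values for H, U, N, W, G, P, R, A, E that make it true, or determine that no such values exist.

H = True, U = True, N = True, W = False, G = False, P = False, R = False, A = False, E = True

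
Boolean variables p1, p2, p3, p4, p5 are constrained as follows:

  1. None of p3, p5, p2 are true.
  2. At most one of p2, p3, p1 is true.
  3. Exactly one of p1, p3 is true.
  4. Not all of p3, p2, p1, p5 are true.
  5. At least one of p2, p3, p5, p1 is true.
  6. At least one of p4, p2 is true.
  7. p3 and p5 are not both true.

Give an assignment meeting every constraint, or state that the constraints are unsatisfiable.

p1 = True, p2 = False, p3 = False, p4 = True, p5 = False

  (1) {p3, p5, p2}: 0 true — none ✓
  (2) {p2, p3, p1}: 1 true — at most one ✓
  (3) {p1, p3}: 1 true — exactly one ✓
  (4) {p3, p2, p1, p5}: 1/4 true — not all ✓
  (5) {p2, p3, p5, p1}: 1 true — at least one ✓
  (6) {p4, p2}: 1 true — at least one ✓
  (7) p3=F, p5=F — not both ✓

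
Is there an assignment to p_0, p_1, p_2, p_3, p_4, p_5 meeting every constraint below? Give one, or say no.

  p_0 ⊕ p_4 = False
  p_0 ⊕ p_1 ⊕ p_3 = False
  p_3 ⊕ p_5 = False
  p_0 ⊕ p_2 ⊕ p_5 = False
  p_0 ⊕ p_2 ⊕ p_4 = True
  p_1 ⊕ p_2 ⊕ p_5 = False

p_0 = True, p_1 = True, p_2 = True, p_3 = False, p_4 = True, p_5 = False

p_0 ⊕ p_4 = T ⊕ T = False ✓
p_0 ⊕ p_1 ⊕ p_3 = T ⊕ T ⊕ F = False ✓
p_3 ⊕ p_5 = F ⊕ F = False ✓
p_0 ⊕ p_2 ⊕ p_5 = T ⊕ T ⊕ F = False ✓
p_0 ⊕ p_2 ⊕ p_4 = T ⊕ T ⊕ T = True ✓
p_1 ⊕ p_2 ⊕ p_5 = T ⊕ T ⊕ F = False ✓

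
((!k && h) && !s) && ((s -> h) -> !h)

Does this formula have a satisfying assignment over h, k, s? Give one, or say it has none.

Case h = True: the conjunct (s -> h) -> !h becomes (s -> True) -> !True = False.
Case h = False: the conjunct h is False.
Both cases fail — unsatisfiable.

No satisfying assignment exists.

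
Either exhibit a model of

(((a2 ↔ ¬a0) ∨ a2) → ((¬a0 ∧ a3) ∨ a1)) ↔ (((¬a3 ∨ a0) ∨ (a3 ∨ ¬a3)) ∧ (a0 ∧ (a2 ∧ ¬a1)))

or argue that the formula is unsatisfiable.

a0=T; a1=F; a2=F; a3=F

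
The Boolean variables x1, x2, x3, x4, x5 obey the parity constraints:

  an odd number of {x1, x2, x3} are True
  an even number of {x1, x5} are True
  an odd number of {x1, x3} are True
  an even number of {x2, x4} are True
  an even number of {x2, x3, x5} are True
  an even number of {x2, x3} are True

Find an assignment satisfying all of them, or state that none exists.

Unsatisfiable — no assignment works.

Adding constraints 1, 2, 5 mod 2: every variable appears an even number of times on the left, so the left side is 0.
But the right sides sum to 1 (mod 2). 0 ≠ 1 — the system is inconsistent.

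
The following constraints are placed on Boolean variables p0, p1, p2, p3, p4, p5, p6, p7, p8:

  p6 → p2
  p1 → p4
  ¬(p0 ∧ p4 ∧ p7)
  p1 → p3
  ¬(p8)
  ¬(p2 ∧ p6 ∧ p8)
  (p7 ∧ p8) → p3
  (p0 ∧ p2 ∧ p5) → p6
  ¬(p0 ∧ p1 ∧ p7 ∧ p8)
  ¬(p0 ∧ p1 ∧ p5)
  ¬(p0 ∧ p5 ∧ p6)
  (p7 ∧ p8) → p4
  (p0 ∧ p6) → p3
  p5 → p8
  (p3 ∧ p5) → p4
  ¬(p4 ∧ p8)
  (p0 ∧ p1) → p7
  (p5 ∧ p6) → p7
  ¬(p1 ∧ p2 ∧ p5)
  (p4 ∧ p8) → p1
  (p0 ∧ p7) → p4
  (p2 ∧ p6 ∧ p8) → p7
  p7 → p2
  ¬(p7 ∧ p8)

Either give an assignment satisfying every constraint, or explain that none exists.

p0=F; p1=F; p2=T; p3=F; p4=F; p5=F; p6=T; p7=T; p8=F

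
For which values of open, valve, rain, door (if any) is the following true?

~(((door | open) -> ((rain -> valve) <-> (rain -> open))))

open: True; valve: False; rain: True; door: True

  ~(((door | open) -> ((rain -> valve) <-> (rain -> open)))) = True
    (door | open) -> ((rain -> valve) <-> (rain -> open)) = False
      door | open = True
      (rain -> valve) <-> (rain -> open) = False
        rain -> valve = False
        rain -> open = True
The formula evaluates to True.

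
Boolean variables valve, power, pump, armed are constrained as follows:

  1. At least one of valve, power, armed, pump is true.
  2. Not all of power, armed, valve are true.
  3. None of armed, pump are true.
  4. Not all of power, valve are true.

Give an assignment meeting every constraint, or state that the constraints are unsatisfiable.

valve: False; power: True; pump: False; armed: False

  (1) {valve, power, armed, pump}: 1 true — at least one ✓
  (2) {power, armed, valve}: 1/3 true — not all ✓
  (3) {armed, pump}: 0 true — none ✓
  (4) {power, valve}: 1/2 true — not all ✓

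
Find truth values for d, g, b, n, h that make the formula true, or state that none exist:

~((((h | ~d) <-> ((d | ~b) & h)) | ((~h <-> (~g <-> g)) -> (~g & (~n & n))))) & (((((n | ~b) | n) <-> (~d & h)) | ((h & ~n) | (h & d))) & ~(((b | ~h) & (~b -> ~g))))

No satisfying assignment exists.

Case b = True: the conjunct ~(((b | ~h) & (~b -> ~g))) becomes ~((True & True)) = False.
Case b = False: the formula simplifies to ~((((h | ~d) <-> h) | ((~h <-> (~g <-> g)) -> (~g & (~n & n))))) & (((~d & h) | ((h & ~n) | (h & d))) & ~((~h & ~g))).
  h = True: the conjunct ~((((h | ~d) <-> h) | ((~h <-> (~g <-> g)) -> (~g & (~n & n))))) becomes ~((True | (~((~g <-> g)) -> (~g & (~n & n))))) = False.
  h = False: the conjunct (~d & h) | ((h & ~n) | (h & d)) becomes (~d & False) | (False | False) = False.
Both cases fail — unsatisfiable.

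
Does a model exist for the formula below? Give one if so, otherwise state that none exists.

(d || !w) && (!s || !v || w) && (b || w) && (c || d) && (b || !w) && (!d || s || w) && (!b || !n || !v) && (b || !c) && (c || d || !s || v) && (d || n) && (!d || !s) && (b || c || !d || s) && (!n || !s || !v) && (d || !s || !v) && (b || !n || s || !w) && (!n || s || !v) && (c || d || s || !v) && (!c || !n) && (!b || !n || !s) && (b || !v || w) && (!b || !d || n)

n=T, w=T, v=F, d=T, b=T, c=F, s=F

Try n = False:
  (d || n) forces d = True.
  (!d || !s) forces s = False.
  (!d || s || w) forces w = True.
  (b || !w) forces b = True.
  clause (!b || !d || n) is falsified — backtrack.
So n = True.
  then (!c || !n) forces c = False.
  then (c || d) forces d = True.
  then (!d || !s) forces s = False.
  then (b || c || !d || s) forces b = True.
  then (!n || s || !v) forces v = False.
  then (!d || s || w) forces w = True.
All clauses satisfied.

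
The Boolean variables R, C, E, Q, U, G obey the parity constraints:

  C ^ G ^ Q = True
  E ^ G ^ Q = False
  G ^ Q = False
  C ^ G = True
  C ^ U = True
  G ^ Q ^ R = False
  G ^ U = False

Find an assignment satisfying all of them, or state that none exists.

R = False, C = True, E = False, Q = False, U = False, G = False

C ^ G ^ Q = T ^ F ^ F = True ✓
E ^ G ^ Q = F ^ F ^ F = False ✓
G ^ Q = F ^ F = False ✓
C ^ G = T ^ F = True ✓
C ^ U = T ^ F = True ✓
G ^ Q ^ R = F ^ F ^ F = False ✓
G ^ U = F ^ F = False ✓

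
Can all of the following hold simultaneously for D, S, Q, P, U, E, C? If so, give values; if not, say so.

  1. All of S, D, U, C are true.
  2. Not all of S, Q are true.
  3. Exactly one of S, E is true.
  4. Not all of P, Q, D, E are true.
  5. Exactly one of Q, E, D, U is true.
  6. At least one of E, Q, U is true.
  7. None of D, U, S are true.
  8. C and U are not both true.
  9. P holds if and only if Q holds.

UNSATISFIABLE

Case D = True:
  Constraint (7) is violated (D=T) — contradiction.
Case D = False:
  Constraint (1) is violated (D=F) — contradiction.
Both cases fail — unsatisfiable.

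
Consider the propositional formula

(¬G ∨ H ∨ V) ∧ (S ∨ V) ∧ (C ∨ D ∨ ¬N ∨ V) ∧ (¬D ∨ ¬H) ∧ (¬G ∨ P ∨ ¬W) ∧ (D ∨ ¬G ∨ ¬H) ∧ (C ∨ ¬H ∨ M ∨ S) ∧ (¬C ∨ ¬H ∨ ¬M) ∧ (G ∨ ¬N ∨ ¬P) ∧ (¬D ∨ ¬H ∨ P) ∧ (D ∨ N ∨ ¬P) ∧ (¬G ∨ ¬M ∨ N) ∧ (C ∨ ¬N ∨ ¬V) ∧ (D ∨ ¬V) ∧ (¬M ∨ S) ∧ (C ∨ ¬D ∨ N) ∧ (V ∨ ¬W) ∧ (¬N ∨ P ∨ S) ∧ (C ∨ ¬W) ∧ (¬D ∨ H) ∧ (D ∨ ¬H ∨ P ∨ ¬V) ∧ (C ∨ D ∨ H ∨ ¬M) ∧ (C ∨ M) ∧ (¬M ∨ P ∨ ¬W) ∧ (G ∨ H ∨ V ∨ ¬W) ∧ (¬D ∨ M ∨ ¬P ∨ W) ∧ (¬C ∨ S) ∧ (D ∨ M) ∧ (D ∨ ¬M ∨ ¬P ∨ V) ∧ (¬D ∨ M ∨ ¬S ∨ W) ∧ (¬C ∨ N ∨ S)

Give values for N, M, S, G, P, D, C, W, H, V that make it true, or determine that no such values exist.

Set N = True.
Set M = True.
  then (¬M ∨ S) forces S = True.
Set G = False.
  then (G ∨ ¬N ∨ ¬P) forces P = False.
  then (¬M ∨ P ∨ ¬W) forces W = False.
Try D = True:
  (¬D ∨ ¬H) forces H = False.
  clause (¬D ∨ H) is falsified — backtrack.
So D = False.
  then (D ∨ ¬V) forces V = False.
  then (C ∨ D ∨ ¬N ∨ V) forces C = True.
  then (¬C ∨ ¬H ∨ ¬M) forces H = False.
All clauses satisfied.

N=T, M=T, S=T, G=F, P=F, D=F, C=T, W=F, H=F, V=F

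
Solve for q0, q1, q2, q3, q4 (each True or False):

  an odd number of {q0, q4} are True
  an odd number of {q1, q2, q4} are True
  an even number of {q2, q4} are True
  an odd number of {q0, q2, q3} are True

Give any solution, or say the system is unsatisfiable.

q0 = False, q1 = True, q2 = True, q3 = False, q4 = True

{q0, q4}: 1 true → odd ✓
{q1, q2, q4}: 3 true → odd ✓
{q2, q4}: 2 true → even ✓
{q0, q2, q3}: 1 true → odd ✓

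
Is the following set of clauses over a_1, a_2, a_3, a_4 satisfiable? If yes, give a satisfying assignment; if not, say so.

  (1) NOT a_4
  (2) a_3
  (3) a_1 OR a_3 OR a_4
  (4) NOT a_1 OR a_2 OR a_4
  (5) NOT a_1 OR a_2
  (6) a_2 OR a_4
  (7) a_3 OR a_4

Unit clause (NOT a_4) forces a_4 = False.
Unit clause (a_3) forces a_3 = True.
In (a_2 OR a_4) only a_2 is left, so a_2 = True.
Set a_1 = False.
Check each clause:
  (NOT a_4): NOT a_4 holds.
  (a_3): a_3 holds.
  (a_1 OR a_3 OR a_4): a_3 holds.
  (NOT a_1 OR a_2 OR a_4): NOT a_1 holds.
  (NOT a_1 OR a_2): NOT a_1 holds.
  (a_2 OR a_4): a_2 holds.
  (a_3 OR a_4): a_3 holds.
All clauses satisfied.

a_1 = False; a_2 = True; a_3 = True; a_4 = False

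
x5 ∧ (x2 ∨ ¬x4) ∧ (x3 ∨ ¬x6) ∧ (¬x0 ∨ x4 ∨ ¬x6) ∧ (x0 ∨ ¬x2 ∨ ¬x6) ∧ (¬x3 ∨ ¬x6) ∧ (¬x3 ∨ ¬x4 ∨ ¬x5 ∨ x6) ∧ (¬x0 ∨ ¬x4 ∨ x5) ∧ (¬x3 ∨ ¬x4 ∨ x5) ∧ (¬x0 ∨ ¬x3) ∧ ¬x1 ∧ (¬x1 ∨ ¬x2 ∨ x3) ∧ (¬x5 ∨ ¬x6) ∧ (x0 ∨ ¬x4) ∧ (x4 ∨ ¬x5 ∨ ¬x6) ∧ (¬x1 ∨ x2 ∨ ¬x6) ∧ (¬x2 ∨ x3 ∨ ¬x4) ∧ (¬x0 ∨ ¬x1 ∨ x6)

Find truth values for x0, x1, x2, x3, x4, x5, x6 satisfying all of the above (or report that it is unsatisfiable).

x0=T; x1=F; x2=F; x3=F; x4=F; x5=T; x6=F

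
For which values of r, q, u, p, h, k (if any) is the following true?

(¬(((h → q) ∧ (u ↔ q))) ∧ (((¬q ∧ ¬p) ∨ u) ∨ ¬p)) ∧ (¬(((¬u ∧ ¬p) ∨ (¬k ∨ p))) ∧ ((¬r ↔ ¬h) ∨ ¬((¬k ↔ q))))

r=T; q=F; u=T; p=F; h=T; k=T

  ¬(((h → q) ∧ (u ↔ q))) ∧ (((¬q ∧ ¬p) ∨ u) ∨ ¬p) = True
    ¬(((h → q) ∧ (u ↔ q))) = True
      (h → q) ∧ (u ↔ q) = False
        h → q = False
        u ↔ q = False
    ((¬q ∧ ¬p) ∨ u) ∨ ¬p = True
      (¬q ∧ ¬p) ∨ u = True
        ¬q ∧ ¬p = True
          ¬q = True
          ¬p = True
      ¬p = True
  ¬(((¬u ∧ ¬p) ∨ (¬k ∨ p))) ∧ ((¬r ↔ ¬h) ∨ ¬((¬k ↔ q))) = True
    ¬(((¬u ∧ ¬p) ∨ (¬k ∨ p))) = True
      (¬u ∧ ¬p) ∨ (¬k ∨ p) = False
        ¬u ∧ ¬p = False
          ¬u = False
          ¬p = True
        ¬k ∨ p = False
          ¬k = False
    (¬r ↔ ¬h) ∨ ¬((¬k ↔ q)) = True
      ¬r ↔ ¬h = True
        ¬r = False
        ¬h = False
      ¬((¬k ↔ q)) = False
        ¬k ↔ q = True
          ¬k = False
Both conjuncts True, so the formula holds.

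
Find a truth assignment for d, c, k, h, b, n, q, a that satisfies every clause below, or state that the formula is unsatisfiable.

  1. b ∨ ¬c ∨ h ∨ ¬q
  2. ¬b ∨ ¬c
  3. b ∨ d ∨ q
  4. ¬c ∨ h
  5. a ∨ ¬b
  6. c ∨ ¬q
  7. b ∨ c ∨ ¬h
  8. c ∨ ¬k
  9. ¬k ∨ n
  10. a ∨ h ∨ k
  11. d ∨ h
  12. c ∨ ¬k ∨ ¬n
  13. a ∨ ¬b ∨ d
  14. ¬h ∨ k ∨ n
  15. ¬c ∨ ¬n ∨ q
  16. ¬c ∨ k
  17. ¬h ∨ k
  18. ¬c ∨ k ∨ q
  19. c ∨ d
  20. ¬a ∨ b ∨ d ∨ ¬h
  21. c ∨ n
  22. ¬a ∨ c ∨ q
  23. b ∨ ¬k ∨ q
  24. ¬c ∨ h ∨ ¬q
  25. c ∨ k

d = True, c = True, k = True, h = True, b = False, n = True, q = True, a = False

Set d = True.
Try c = False:
  (c ∨ ¬q) forces q = False.
  (c ∨ ¬k) forces k = False.
  clause (c ∨ k) is falsified — backtrack.
So c = True.
  then (¬b ∨ ¬c) forces b = False.
  then (¬c ∨ h) forces h = True.
  then (¬c ∨ k) forces k = True.
  then (b ∨ ¬k ∨ q) forces q = True.
  then (¬k ∨ n) forces n = True.
Set a = False.
All clauses satisfied.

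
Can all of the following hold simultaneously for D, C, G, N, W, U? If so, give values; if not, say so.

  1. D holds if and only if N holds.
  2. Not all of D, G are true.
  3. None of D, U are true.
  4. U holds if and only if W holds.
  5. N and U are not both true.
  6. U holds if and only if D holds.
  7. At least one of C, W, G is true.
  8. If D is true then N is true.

D = False; C = True; G = False; N = False; W = False; U = False

  (1) D=F, N=F — same ✓
  (2) {D, G}: 0/2 true — not all ✓
  (3) {D, U}: 0 true — none ✓
  (4) U=F, W=F — same ✓
  (5) N=F, U=F — not both ✓
  (6) U=F, D=F — same ✓
  (7) {C, W, G}: 1 true — at least one ✓
  (8) D=F ⇒ N: vacuous ✓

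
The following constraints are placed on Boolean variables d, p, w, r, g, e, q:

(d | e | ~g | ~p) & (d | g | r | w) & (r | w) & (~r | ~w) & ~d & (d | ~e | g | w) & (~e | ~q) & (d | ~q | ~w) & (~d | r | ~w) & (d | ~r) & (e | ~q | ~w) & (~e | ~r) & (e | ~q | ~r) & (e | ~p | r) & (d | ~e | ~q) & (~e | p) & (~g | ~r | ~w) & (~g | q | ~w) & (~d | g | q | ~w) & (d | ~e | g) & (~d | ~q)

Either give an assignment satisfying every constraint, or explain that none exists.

Unit clause (~d) forces d = False.
In (d | ~r) only ~r is left, so r = False.
In (r | w) only w is left, so w = True.
In (d | ~q | ~w) only ~q is left, so q = False.
In (~g | q | ~w) only ~g is left, so g = False.
In (d | ~e | g) only ~e is left, so e = False.
In (e | ~p | r) only ~p is left, so p = False.
All clauses satisfied.

d=F, p=F, w=T, r=F, g=F, e=F, q=F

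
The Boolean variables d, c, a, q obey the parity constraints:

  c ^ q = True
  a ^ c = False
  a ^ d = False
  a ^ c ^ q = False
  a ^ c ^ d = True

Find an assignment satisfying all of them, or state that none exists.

d: True, c: True, a: True, q: False

c ^ q = T ^ F = True ✓
a ^ c = T ^ T = False ✓
a ^ d = T ^ T = False ✓
a ^ c ^ q = T ^ T ^ F = False ✓
a ^ c ^ d = T ^ T ^ T = True ✓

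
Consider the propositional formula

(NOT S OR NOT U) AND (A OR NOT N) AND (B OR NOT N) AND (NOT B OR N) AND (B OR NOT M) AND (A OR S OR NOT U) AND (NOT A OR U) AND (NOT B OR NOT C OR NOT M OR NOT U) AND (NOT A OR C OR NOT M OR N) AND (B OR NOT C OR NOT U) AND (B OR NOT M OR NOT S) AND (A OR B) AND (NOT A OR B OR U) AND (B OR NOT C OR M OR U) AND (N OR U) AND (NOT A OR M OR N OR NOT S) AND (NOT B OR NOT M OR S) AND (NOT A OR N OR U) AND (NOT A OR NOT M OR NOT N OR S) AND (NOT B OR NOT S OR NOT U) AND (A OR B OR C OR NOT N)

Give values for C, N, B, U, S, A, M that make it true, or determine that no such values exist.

Set C = False.
Set N = True.
  then (A OR NOT N) forces A = True.
  then (B OR NOT N) forces B = True.
  then (NOT A OR U) forces U = True.
  then (NOT B OR NOT S OR NOT U) forces S = False.
  then (NOT B OR NOT M OR S) forces M = False.
All clauses satisfied.

C=F, N=T, B=T, U=T, S=F, A=T, M=F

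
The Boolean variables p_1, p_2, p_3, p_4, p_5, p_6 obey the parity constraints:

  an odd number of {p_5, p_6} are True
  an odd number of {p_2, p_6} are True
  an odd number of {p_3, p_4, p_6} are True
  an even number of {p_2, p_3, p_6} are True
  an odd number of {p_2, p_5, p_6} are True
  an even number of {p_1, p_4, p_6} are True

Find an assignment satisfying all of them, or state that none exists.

p_1=F, p_2=F, p_3=T, p_4=T, p_5=F, p_6=T

{p_5, p_6}: 1 true → odd ✓
{p_2, p_6}: 1 true → odd ✓
{p_3, p_4, p_6}: 3 true → odd ✓
{p_2, p_3, p_6}: 2 true → even ✓
{p_2, p_5, p_6}: 1 true → odd ✓
{p_1, p_4, p_6}: 2 true → even ✓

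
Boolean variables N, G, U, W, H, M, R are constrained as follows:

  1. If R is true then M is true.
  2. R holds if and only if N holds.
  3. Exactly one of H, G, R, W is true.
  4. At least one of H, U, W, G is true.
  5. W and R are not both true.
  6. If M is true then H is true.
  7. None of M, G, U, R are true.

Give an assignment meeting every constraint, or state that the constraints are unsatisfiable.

N=F, G=F, U=F, W=T, H=F, M=F, R=F

  (1) R=F ⇒ M: vacuous ✓
  (2) R=F, N=F — same ✓
  (3) {H, G, R, W}: 1 true — exactly one ✓
  (4) {H, U, W, G}: 1 true — at least one ✓
  (5) W=T, R=F — not both ✓
  (6) M=F ⇒ H: vacuous ✓
  (7) {M, G, U, R}: 0 true — none ✓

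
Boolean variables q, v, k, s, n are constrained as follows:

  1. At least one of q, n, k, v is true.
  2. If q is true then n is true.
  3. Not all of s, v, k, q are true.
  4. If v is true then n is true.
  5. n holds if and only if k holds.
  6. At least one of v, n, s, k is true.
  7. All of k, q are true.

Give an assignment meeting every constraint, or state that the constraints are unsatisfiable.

q=T, v=F, k=T, s=F, n=T

  (1) {q, n, k, v}: 3 true — at least one ✓
  (2) q=T ⇒ n: T ✓
  (3) {s, v, k, q}: 2/4 true — not all ✓
  (4) v=F ⇒ n: vacuous ✓
  (5) n=T, k=T — same ✓
  (6) {v, n, s, k}: 2 true — at least one ✓
  (7) {k, q}: all 2 true ✓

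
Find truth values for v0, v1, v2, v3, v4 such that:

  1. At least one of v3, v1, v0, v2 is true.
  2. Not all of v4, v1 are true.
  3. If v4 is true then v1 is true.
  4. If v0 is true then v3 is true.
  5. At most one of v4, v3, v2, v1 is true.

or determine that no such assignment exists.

v0 = False, v1 = True, v2 = False, v3 = False, v4 = False

  (1) {v3, v1, v0, v2}: 1 true — at least one ✓
  (2) {v4, v1}: 1/2 true — not all ✓
  (3) v4=F ⇒ v1: vacuous ✓
  (4) v0=F ⇒ v3: vacuous ✓
  (5) {v4, v3, v2, v1}: 1 true — at most one ✓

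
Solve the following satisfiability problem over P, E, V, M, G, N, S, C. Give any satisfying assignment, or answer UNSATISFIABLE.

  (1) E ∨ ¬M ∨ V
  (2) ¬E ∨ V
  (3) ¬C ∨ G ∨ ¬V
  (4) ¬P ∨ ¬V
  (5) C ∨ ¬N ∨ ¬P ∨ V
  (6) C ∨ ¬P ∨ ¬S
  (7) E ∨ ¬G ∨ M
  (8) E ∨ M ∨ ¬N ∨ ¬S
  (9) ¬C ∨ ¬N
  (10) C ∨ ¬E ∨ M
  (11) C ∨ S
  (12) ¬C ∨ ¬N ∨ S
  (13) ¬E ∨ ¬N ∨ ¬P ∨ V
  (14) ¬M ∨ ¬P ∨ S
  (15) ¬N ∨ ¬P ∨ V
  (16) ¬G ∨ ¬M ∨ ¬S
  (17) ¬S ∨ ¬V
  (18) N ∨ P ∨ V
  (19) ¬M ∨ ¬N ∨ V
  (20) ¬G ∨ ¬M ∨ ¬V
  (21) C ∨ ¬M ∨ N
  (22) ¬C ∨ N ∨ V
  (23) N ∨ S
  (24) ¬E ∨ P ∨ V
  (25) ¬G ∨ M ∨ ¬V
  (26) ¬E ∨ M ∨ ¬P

Case S = True:
  (¬S ∨ ¬V) forces V = False.
  (¬E ∨ V) forces E = False.
  (E ∨ ¬M ∨ V) forces M = False.
  (E ∨ ¬G ∨ M) forces G = False.
  (E ∨ M ∨ ¬N ∨ ¬S) forces N = False.
  (N ∨ P ∨ V) forces P = True.
  (C ∨ ¬P ∨ ¬S) forces C = True.
  Clause (¬C ∨ N ∨ V) is falsified — contradiction.
Case S = False:
  (C ∨ S) forces C = True.
  (¬C ∨ ¬N) forces N = False.
  Clause (N ∨ S) is falsified — contradiction.
Both cases fail, so the formula is unsatisfiable.

The formula is unsatisfiable.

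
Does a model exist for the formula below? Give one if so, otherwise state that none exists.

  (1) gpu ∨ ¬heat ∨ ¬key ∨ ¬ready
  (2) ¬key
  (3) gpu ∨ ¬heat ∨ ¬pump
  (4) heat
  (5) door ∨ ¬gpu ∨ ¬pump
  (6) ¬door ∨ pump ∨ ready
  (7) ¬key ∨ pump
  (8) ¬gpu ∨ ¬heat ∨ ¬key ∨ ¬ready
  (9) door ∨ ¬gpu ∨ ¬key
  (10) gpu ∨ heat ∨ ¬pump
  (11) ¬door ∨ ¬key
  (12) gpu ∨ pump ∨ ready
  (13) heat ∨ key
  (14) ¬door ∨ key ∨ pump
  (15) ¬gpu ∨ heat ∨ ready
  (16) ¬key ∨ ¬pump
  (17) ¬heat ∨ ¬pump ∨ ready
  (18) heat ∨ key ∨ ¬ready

pump = False; key = False; heat = True; gpu = True; door = False; ready = False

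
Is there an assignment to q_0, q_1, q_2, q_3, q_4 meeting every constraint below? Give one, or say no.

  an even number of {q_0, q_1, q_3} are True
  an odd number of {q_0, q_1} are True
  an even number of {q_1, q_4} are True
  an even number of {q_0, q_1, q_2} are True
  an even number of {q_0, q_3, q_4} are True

q_0 = True; q_1 = False; q_2 = True; q_3 = True; q_4 = False

{q_0, q_1, q_3}: 2 true → even ✓
{q_0, q_1}: 1 true → odd ✓
{q_1, q_4}: 0 true → even ✓
{q_0, q_1, q_2}: 2 true → even ✓
{q_0, q_3, q_4}: 2 true → even ✓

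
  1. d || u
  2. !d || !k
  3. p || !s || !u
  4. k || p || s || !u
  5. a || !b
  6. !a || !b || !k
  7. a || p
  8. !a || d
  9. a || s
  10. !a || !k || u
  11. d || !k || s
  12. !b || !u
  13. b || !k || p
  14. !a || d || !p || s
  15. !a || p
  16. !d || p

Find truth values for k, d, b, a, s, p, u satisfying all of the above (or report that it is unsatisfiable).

Set k = False.
Set d = True.
  then (!d || p) forces p = True.
Set b = False.
Set a = False.
  then (a || s) forces s = True.
Set u = True.
All clauses satisfied.

k: False, d: True, b: False, a: False, s: True, p: True, u: True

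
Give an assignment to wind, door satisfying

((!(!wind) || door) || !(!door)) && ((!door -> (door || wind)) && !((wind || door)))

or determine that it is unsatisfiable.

The formula is unsatisfiable.

Case door = True: the conjunct !((wind || door)) becomes !((wind || True)) = False.
Case door = False: the formula simplifies to !(!wind) && (wind && !wind).
  wind = True: the conjunct !wind is False.
  wind = False: the conjunct !(!wind) becomes !(!False) = False.
Both cases fail — unsatisfiable.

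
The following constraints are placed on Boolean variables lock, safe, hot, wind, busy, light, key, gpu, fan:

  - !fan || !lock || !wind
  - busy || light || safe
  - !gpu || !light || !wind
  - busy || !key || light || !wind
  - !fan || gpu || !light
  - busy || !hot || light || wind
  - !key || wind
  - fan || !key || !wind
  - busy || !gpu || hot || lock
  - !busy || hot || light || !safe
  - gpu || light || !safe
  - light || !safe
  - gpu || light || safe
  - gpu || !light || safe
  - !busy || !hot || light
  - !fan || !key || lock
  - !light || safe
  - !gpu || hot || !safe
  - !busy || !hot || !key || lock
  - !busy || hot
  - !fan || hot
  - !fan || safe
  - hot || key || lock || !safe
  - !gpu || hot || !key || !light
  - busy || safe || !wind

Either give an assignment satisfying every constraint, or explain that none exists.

Set lock = False.
Try safe = False:
  (!light || safe) forces light = False.
  (busy || light || safe) forces busy = True.
  (gpu || light || safe) forces gpu = True.
  (!busy || !hot || light) forces hot = False.
  clause (!busy || hot) is falsified — backtrack.
So safe = True.
  then (light || !safe) forces light = True.
Set hot = True.
Set wind = False.
  then (!key || wind) forces key = False.
Set busy = True.
Set gpu = True.
Set fan = True.
All clauses satisfied.

lock = False, safe = True, hot = True, wind = False, busy = True, light = True, key = False, gpu = True, fan = True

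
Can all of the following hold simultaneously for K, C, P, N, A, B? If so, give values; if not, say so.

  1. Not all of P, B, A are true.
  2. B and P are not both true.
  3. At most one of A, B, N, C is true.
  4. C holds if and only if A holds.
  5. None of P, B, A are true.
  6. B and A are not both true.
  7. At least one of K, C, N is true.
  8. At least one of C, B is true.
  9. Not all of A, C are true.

Case P = True:
  Constraint (5) is violated (P=T) — contradiction.
Case P = False:
  (5) forces B = False.
  (5) forces A = False.
  (4) with A=F forces C = False.
  Constraint (8) is violated (C=F, B=F) — contradiction.
Both cases fail — unsatisfiable.

UNSATISFIABLE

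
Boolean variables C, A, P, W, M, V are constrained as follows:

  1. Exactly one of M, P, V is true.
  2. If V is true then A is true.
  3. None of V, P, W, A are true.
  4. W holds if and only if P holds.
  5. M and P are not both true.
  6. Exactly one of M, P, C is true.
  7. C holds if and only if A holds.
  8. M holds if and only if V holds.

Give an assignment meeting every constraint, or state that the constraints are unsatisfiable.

No satisfying assignment exists.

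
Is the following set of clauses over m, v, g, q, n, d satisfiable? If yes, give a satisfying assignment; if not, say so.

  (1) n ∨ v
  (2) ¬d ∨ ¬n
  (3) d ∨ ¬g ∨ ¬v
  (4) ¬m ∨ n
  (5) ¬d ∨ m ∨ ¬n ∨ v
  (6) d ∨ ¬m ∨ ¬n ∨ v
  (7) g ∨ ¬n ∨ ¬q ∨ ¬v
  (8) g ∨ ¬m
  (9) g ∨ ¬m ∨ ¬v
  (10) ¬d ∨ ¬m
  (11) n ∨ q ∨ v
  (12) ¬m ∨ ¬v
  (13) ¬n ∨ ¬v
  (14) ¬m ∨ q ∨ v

m: False, v: False, g: False, q: True, n: True, d: False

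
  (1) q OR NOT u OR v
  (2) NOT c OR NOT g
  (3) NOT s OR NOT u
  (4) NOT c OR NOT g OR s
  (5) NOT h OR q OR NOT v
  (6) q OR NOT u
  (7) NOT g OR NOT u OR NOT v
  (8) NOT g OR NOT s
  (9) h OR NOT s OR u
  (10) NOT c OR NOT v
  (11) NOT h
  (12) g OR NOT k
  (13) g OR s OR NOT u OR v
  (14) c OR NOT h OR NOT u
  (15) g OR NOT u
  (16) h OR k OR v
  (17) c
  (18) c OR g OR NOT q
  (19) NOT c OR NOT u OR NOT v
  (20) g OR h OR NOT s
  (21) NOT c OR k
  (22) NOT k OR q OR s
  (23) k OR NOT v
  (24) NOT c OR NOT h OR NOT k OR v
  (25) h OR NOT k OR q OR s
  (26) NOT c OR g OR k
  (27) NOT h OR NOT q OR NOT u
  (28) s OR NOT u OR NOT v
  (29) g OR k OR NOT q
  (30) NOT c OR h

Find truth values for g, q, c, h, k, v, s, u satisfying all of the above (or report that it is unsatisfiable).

Case h = True:
  Clause (NOT h) is falsified — contradiction.
Case h = False:
  (c) forces c = True.
  Clause (NOT c OR h) is falsified — contradiction.
Both cases fail, so the formula is unsatisfiable.

Unsatisfiable — no assignment works.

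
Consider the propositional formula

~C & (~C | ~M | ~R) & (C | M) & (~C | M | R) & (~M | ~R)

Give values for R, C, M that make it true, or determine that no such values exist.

Unit clause (~C) forces C = False.
In (C | M) only M is left, so M = True.
In (~M | ~R) only ~R is left, so R = False.
Check each clause:
  (~C): ~C holds.
  (~C | ~M | ~R): ~C holds.
  (C | M): M holds.
  (~C | M | R): ~C holds.
  (~M | ~R): ~R holds.
All clauses satisfied.

R = False; C = False; M = True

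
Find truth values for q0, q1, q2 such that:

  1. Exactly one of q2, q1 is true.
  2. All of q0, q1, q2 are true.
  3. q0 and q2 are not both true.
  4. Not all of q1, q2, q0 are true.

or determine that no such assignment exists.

The formula is unsatisfiable.

Case q1 = True:
  (1) with q1=T forces q2 = False.
  Constraint (2) is violated (q2=F) — contradiction.
Case q1 = False:
  Constraint (2) is violated (q1=F) — contradiction.
Both cases fail — unsatisfiable.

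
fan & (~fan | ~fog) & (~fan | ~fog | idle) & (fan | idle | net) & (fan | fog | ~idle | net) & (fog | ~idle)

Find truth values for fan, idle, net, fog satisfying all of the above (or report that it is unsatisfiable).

fan = True, idle = False, net = False, fog = False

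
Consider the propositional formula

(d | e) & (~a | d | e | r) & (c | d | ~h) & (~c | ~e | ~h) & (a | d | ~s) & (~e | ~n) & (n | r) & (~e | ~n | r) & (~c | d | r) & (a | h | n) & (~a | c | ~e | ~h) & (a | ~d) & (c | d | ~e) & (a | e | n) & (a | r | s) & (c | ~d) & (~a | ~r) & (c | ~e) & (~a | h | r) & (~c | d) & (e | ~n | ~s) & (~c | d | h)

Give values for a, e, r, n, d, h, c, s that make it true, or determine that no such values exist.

Set a = True.
  then (~a | ~r) forces r = False.
  then (~a | h | r) forces h = True.
  then (n | r) forces n = True.
  then (~e | ~n | r) forces e = False.
  then (e | ~n | ~s) forces s = False.
  then (d | e) forces d = True.
  then (c | ~d) forces c = True.
All clauses satisfied.

a = True; e = False; r = False; n = True; d = True; h = True; c = True; s = False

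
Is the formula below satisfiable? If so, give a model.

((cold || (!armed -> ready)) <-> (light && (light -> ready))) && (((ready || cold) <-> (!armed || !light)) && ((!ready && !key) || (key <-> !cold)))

armed = False, ready = True, light = True, cold = False, key = True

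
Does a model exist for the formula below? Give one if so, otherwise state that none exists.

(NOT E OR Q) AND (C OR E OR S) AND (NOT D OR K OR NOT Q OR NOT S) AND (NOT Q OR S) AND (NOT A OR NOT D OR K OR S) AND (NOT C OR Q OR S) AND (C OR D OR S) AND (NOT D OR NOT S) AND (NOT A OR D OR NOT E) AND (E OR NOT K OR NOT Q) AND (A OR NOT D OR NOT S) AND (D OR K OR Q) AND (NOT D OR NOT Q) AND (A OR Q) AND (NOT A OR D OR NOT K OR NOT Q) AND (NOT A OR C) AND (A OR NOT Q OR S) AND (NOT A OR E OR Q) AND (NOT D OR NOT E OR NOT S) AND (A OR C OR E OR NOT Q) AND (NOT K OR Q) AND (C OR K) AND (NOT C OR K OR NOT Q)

S = True, K = True, C = True, D = False, E = True, Q = True, A = False

Set S = True.
  then (NOT D OR NOT S) forces D = False.
Try K = False:
  (D OR K OR Q) forces Q = True.
  (C OR K) forces C = True.
  clause (NOT C OR K OR NOT Q) is falsified — backtrack.
So K = True.
  then (NOT K OR Q) forces Q = True.
  then (E OR NOT K OR NOT Q) forces E = True.
  then (NOT A OR D OR NOT K OR NOT Q) forces A = False.
Set C = True.
All clauses satisfied.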